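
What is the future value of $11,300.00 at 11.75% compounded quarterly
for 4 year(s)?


Formula: FV = P * (1 + r/m)^(m*t)
Period rate: r/m = 0.1175 / 4 = 0.029375
Total periods: m*t = 4 * 4 = 16
Growth factor: (1 + 0.029375)^16 = 1.589197
FV = $11,300.00 * 1.589197 = $17,957.93

$17,957.93


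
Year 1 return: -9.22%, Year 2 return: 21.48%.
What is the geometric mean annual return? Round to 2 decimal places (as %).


Formula: Geometric mean = ((1+r1)*(1+r2))^(1/2) - 1
Product: (1 + -0.0922) * (1 + 0.2148) = 0.9078 * 1.2148 = 1.102795
Square root: 1.102795^0.5 = 1.050141
Geometric mean = 1.050141 - 1 = 0.050141
As percentage: 5.01%

5.01%


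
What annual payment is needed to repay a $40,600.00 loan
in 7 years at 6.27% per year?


Formula: PMT = PV * r / (1 - (1+r)^(-n))
Denominator: 1 - (1 + 0.0627)^(-7) = 0.346681
Numerator: $40,600.00 * 0.0627 = 2545.62
PMT = 2545.62 / 0.346681 = $7,342.83

$7,342.83


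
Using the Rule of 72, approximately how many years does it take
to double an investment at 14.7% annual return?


Formula: Years ≈ 72 / r
Substituting: Years ≈ 72 / 14.7
Years ≈ 4.9

4.9 years


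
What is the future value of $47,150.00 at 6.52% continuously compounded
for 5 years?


Formula: FV = P * e^(r*t)
Exponent: r*t = 0.0652 * 5 = 0.326
e^(0.326) = 1.385415
FV = $47,150.00 * 1.385415 = $65,322.33

$65,322.33


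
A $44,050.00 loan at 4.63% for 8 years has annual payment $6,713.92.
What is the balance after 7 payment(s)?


Formula: Balance = PV*(1+r)^k - PMT*((1+r)^k - 1)/r
Growth: (1 + 0.0463)^7 = 1.372757
Accumulated factor: ((1+r)^k - 1)/r = 8.050901
Balance = $44,050.00 * 1.372757 - $6,713.92 * 8.050901
Balance = $6,416.83

$6,416.83


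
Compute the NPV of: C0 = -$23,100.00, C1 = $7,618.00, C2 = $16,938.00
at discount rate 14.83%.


Formula: NPV = C0 + C1/(1+r) + C2/(1+r)^2
Discount C1: $7,618.00 / (1 + 0.1483) = $6,634.15
Discount C2: $16,938.00 / (1 + 0.1483)^2 = $12,845.51
NPV = -$23,100.00 + $6,634.15 + $12,845.51 = -$3,620.33

-$3,620.33


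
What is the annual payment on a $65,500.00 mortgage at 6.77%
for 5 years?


Formula: PMT = PV * r / (1 - (1+r)^(-n))
Denominator: 1 - (1 + 0.0677)^(-5) = 0.279301
Numerator: $65,500.00 * 0.0677 = 4434.35
PMT = 4434.35 / 0.279301 = $15,876.59

$15,876.59


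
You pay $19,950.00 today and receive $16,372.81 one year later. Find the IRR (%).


Formula: IRR = C1/C0 - 1
Substituting: IRR = $16,372.81 / $19,950.00 - 1
Ratio: 0.820692 - 1 = -0.179308
IRR = -17.9308%

-17.9308%


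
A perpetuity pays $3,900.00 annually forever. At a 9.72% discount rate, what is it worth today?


Formula: PV = C / r
Substituting: PV = $3,900.00 / 0.0972
PV = $40,123.46

$40,123.46


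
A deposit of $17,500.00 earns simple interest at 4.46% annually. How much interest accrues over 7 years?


Formula: I = P * r * t
Substituting: I = $17,500.00 * 0.0446 * 7
Step: I = $17,500.00 * 0.3122
I = $5,463.50

$5,463.50


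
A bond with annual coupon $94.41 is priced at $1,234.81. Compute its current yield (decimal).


Formula: Current yield = annual coupon / price
Substituting: CY = $94.41 / $1,234.81
CY = 0.076457

0.076457


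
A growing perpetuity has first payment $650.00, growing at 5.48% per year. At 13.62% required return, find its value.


Formula: PV = C / (r - g)
Spread: r - g = 0.1362 - 0.0548 = 0.0814
Substituting: PV = $650.00 / 0.0814
PV = $7,985.26

$7,985.26


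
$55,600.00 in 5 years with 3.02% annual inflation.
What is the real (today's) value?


Formula: Real value = nominal / (1 + inflation)^years
Price level: (1 + 0.0302)^5 = 1.1604
Real value = $55,600.00 / 1.1604 = $47,914.51

$47,914.51


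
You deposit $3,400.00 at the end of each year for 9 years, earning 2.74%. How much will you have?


Formula: FV = PMT * ((1+r)^n - 1) / r
Growth factor: (1 + 0.0274)^9 = 1.275428
Numerator: 1.275428 - 1 = 0.275428
FV = $3,400.00 * 0.275428 / 0.0274 = $34,177.24

$34,177.24


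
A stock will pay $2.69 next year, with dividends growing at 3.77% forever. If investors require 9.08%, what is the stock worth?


Formula: P = D1 / (r - g)
Spread: r - g = 0.0908 - 0.0377 = 0.0531
Substituting: P = $2.69 / 0.0531
P = $50.66

$50.66


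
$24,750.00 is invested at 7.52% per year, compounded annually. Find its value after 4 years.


Formula: FV = P * (1 + r)^n
Substituting: FV = $24,750.00 * (1 + 0.0752)^4
Growth factor: (1.0752)^4 = 1.336463
FV = $24,750.00 * 1.336463 = $33,077.47

$33,077.47


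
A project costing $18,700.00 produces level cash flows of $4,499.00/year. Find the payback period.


Formula: Payback = investment / annual cash flow
Substituting: Payback = $18,700.00 / $4,499.00
Payback = 4.1565 years

4.1565 years


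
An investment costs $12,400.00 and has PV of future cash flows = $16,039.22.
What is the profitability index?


Formula: PI = PV(cash flows) / initial investment
Substituting: PI = $16,039.22 / $12,400.00
PI = 1.2935

1.2935


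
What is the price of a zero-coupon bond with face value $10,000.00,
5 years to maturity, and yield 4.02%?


Formula: Price = FV / (1 + r)^n
Substituting: Price = $10,000.00 / (1 + 0.0402)^5
Discount factor: (1.0402)^5 = 1.217823
Price = $10,000.00 / 1.217823 = $8,211.37

$8,211.37


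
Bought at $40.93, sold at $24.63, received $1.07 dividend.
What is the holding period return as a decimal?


Formula: HPR = (P1 - P0 + D) / P0
Gain: $24.63 - $40.93 + $1.07 = -$15.23
HPR = -$15.23 / $40.93 = -0.3721

-0.3721


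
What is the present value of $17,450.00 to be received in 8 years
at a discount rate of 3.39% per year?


Formula: PV = FV / (1 + r)^n
Substituting: PV = $17,450.00 / (1 + 0.0339)^8
Discount factor: (1.0339)^8 = 1.305655
PV = $17,450.00 / 1.305655 = $13,364.94

$13,364.94


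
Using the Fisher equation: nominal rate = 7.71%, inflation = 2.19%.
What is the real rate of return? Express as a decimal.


Formula: (1 + r_real) = (1 + r_nom) / (1 + inflation)
Substituting: (1 + r_real) = 1.0771 / 1.0219
(1 + r_real) = 1.054017
r_real = 1.054017 - 1 = 0.054017

0.054017


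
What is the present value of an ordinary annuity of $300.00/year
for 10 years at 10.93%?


Formula: PV = PMT * (1 - (1+r)^(-n)) / r
Discount factor: (1 + 0.1093)^(-10) = 0.354413
Bracket: 1 - 0.354413 = 0.645587
PV = $300.00 * 0.645587 / 0.1093 = $1,771.97

$1,771.97


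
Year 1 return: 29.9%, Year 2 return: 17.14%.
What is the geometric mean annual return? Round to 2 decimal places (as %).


Formula: Geometric mean = ((1+r1)*(1+r2))^(1/2) - 1
Product: (1 + 0.299) * (1 + 0.1714) = 1.299 * 1.1714 = 1.521649
Square root: 1.521649^0.5 = 1.233551
Geometric mean = 1.233551 - 1 = 0.233551
As percentage: 23.36%

23.36%


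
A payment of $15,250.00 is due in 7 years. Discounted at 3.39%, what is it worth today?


Formula: PV = FV / (1 + r)^n
Substituting: PV = $15,250.00 / (1 + 0.0339)^7
Discount factor: (1.0339)^7 = 1.262844
PV = $15,250.00 / 1.262844 = $12,075.92

$12,075.92


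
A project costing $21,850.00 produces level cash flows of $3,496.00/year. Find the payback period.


Formula: Payback = investment / annual cash flow
Substituting: Payback = $21,850.00 / $3,496.00
Payback = 6.25 years

6.25 years


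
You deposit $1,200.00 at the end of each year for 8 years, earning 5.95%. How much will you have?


Formula: FV = PMT * ((1+r)^n - 1) / r
Growth factor: (1 + 0.0595)^8 = 1.587843
Numerator: 1.587843 - 1 = 0.587843
FV = $1,200.00 * 0.587843 / 0.0595 = $11,855.67

$11,855.67


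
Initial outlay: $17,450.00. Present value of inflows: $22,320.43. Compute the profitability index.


Formula: PI = PV(cash flows) / initial investment
Substituting: PI = $22,320.43 / $17,450.00
PI = 1.2791

1.2791


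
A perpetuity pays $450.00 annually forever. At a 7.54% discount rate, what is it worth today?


Formula: PV = C / r
Substituting: PV = $450.00 / 0.0754
PV = $5,968.17

$5,968.17


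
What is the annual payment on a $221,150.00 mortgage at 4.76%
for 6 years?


Formula: PMT = PV * r / (1 - (1+r)^(-n))
Denominator: 1 - (1 + 0.0476)^(-6) = 0.243468
Numerator: $221,150.00 * 0.0476 = 10526.74
PMT = 10526.74 / 0.243468 = $43,236.57

$43,236.57


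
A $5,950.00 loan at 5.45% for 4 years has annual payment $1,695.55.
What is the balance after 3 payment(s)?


Formula: Balance = PV*(1+r)^k - PMT*((1+r)^k - 1)/r
Growth: (1 + 0.0545)^3 = 1.172573
Accumulated factor: ((1+r)^k - 1)/r = 3.16647
Balance = $5,950.00 * 1.172573 - $1,695.55 * 3.16647
Balance = $1,607.90

$1,607.90


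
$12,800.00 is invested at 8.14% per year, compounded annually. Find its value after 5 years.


Formula: FV = P * (1 + r)^n
Substituting: FV = $12,800.00 * (1 + 0.0814)^5
Growth factor: (1.0814)^5 = 1.478876
FV = $12,800.00 * 1.478876 = $18,929.62

$18,929.62


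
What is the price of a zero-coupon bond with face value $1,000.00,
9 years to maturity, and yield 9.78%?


Formula: Price = FV / (1 + r)^n
Substituting: Price = $1,000.00 / (1 + 0.0978)^9
Discount factor: (1.0978)^9 = 2.315843
Price = $1,000.00 / 2.315843 = $431.81

$431.81


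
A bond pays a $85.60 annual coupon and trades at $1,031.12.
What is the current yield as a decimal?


Formula: Current yield = annual coupon / price
Substituting: CY = $85.60 / $1,031.12
CY = 0.083017

0.083017


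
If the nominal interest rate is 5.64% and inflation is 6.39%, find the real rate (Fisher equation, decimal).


Formula: (1 + r_real) = (1 + r_nom) / (1 + inflation)
Substituting: (1 + r_real) = 1.0564 / 1.0639
(1 + r_real) = 0.99295
r_real = 0.99295 - 1 = -0.00705

-0.00705


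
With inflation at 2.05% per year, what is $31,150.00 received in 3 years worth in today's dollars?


Formula: Real value = nominal / (1 + inflation)^years
Price level: (1 + 0.0205)^3 = 1.062769
Real value = $31,150.00 / 1.062769 = $29,310.22

$29,310.22


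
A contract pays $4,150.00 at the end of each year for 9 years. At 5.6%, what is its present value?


Formula: PV = PMT * (1 - (1+r)^(-n)) / r
Discount factor: (1 + 0.056)^(-9) = 0.612385
Bracket: 1 - 0.612385 = 0.387615
PV = $4,150.00 * 0.387615 / 0.056 = $28,725.02

$28,725.02


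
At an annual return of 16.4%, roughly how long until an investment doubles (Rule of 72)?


Formula: Years ≈ 72 / r
Substituting: Years ≈ 72 / 16.4
Years ≈ 4.4

4.4 years


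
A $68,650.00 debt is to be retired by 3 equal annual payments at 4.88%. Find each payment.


Formula: PMT = PV * r / (1 - (1+r)^(-n))
Denominator: 1 - (1 + 0.0488)^(-3) = 0.133194
Numerator: $68,650.00 * 0.0488 = 3350.12
PMT = 3350.12 / 0.133194 = $25,152.20

$25,152.20


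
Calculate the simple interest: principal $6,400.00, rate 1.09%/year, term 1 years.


Formula: I = P * r * t
Substituting: I = $6,400.00 * 0.0109 * 1
Step: I = $6,400.00 * 0.0109
I = $69.76

$69.76


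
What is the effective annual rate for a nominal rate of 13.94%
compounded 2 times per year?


Formula: EAR = (1 + r/m)^m - 1
Period rate: r/m = 0.1394 / 2 = 0.0697
Compounding: (1 + 0.0697)^2 = 1.144258
EAR = 1.144258 - 1 = 0.144258

0.144258


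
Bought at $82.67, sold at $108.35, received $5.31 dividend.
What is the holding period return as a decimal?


Formula: HPR = (P1 - P0 + D) / P0
Gain: $108.35 - $82.67 + $5.31 = $30.99
HPR = $30.99 / $82.67 = 0.3749

0.3749


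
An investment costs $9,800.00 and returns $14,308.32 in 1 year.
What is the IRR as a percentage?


Formula: IRR = C1/C0 - 1
Substituting: IRR = $14,308.32 / $9,800.00 - 1
Ratio: 1.460033 - 1 = 0.460033
IRR = 46.0033%

46.0033%


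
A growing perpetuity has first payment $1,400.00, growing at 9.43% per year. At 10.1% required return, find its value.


Formula: PV = C / (r - g)
Spread: r - g = 0.101 - 0.0943 = 0.0067
Substituting: PV = $1,400.00 / 0.0067
PV = $208,955.22

$208,955.22


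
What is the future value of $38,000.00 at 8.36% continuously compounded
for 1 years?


Formula: FV = P * e^(r*t)
Exponent: r*t = 0.0836 * 1 = 0.0836
e^(0.0836) = 1.087194
FV = $38,000.00 * 1.087194 = $41,313.37

$41,313.37


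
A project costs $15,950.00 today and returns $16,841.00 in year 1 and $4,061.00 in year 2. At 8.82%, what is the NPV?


Formula: NPV = C0 + C1/(1+r) + C2/(1+r)^2
Discount C1: $16,841.00 / (1 + 0.0882) = $15,476.02
Discount C2: $4,061.00 / (1 + 0.0882)^2 = $3,429.38
NPV = -$15,950.00 + $15,476.02 + $3,429.38 = $2,955.39

$2,955.39


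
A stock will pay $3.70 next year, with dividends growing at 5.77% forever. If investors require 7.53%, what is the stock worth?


Formula: P = D1 / (r - g)
Spread: r - g = 0.0753 - 0.0577 = 0.0176
Substituting: P = $3.70 / 0.0176
P = $210.23

$210.23


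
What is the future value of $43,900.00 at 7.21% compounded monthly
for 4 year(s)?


Formula: FV = P * (1 + r/m)^(m*t)
Period rate: r/m = 0.0721 / 12 = 0.006008
Total periods: m*t = 12 * 4 = 48
Growth factor: (1 + 0.006008)^48 = 1.33314
FV = $43,900.00 * 1.33314 = $58,524.85

$58,524.85


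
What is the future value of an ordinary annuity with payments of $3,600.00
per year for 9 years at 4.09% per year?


Formula: FV = PMT * ((1+r)^n - 1) / r
Growth factor: (1 + 0.0409)^9 = 1.434436
Numerator: 1.434436 - 1 = 0.434436
FV = $3,600.00 * 0.434436 / 0.0409 = $38,238.84

$38,238.84


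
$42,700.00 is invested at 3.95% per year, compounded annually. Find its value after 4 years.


Formula: FV = P * (1 + r)^n
Substituting: FV = $42,700.00 * (1 + 0.0395)^4
Growth factor: (1.0395)^4 = 1.16761
FV = $42,700.00 * 1.16761 = $49,856.97

$49,856.97


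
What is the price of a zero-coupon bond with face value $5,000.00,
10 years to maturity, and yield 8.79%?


Formula: Price = FV / (1 + r)^n
Substituting: Price = $5,000.00 / (1 + 0.0879)^10
Discount factor: (1.0879)^10 = 2.322147
Price = $5,000.00 / 2.322147 = $2,153.18

$2,153.18


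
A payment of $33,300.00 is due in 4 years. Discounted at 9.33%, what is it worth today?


Formula: PV = FV / (1 + r)^n
Substituting: PV = $33,300.00 / (1 + 0.0933)^4
Discount factor: (1.0933)^4 = 1.428754
PV = $33,300.00 / 1.428754 = $23,307.02

$23,307.02


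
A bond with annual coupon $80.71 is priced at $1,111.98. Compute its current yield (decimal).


Formula: Current yield = annual coupon / price
Substituting: CY = $80.71 / $1,111.98
CY = 0.072582

0.072582


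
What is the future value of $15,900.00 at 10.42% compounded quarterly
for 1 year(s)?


Formula: FV = P * (1 + r/m)^(m*t)
Period rate: r/m = 0.1042 / 4 = 0.02605
Total periods: m*t = 4 * 1 = 4
Growth factor: (1 + 0.02605)^4 = 1.108343
FV = $15,900.00 * 1.108343 = $17,622.65

$17,622.65


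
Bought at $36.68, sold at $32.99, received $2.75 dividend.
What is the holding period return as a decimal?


Formula: HPR = (P1 - P0 + D) / P0
Gain: $32.99 - $36.68 + $2.75 = -$0.94
HPR = -$0.94 / $36.68 = -0.0256

-0.0256


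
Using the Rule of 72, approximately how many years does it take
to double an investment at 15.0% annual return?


Formula: Years ≈ 72 / r
Substituting: Years ≈ 72 / 15.0
Years ≈ 4.8

4.8 years


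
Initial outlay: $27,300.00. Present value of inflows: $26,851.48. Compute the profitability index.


Formula: PI = PV(cash flows) / initial investment
Substituting: PI = $26,851.48 / $27,300.00
PI = 0.9836

0.9836


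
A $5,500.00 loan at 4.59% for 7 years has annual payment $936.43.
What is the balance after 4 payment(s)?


Formula: Balance = PV*(1+r)^k - PMT*((1+r)^k - 1)/r
Growth: (1 + 0.0459)^4 = 1.196632
Accumulated factor: ((1+r)^k - 1)/r = 4.283924
Balance = $5,500.00 * 1.196632 - $936.43 * 4.283924
Balance = $2,569.88

$2,569.88


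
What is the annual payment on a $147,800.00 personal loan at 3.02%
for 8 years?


Formula: PMT = PV * r / (1 - (1+r)^(-n))
Denominator: 1 - (1 + 0.0302)^(-8) = 0.211816
Numerator: $147,800.00 * 0.0302 = 4463.56
PMT = 4463.56 / 0.211816 = $21,072.82

$21,072.82


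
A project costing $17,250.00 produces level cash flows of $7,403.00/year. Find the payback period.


Formula: Payback = investment / annual cash flow
Substituting: Payback = $17,250.00 / $7,403.00
Payback = 2.3301 years

2.3301 years


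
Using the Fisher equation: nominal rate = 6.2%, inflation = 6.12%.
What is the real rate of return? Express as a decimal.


Formula: (1 + r_real) = (1 + r_nom) / (1 + inflation)
Substituting: (1 + r_real) = 1.062 / 1.0612
(1 + r_real) = 1.000754
r_real = 1.000754 - 1 = 0.000754

0.000754


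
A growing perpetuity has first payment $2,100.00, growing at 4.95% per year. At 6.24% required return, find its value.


Formula: PV = C / (r - g)
Spread: r - g = 0.0624 - 0.0495 = 0.0129
Substituting: PV = $2,100.00 / 0.0129
PV = $162,790.70

$162,790.70


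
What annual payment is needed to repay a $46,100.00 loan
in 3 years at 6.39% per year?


Formula: PMT = PV * r / (1 - (1+r)^(-n))
Denominator: 1 - (1 + 0.0639)^(-3) = 0.16958
Numerator: $46,100.00 * 0.0639 = 2945.79
PMT = 2945.79 / 0.16958 = $17,371.05

$17,371.05


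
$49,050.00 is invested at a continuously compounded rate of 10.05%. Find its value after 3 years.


Formula: FV = P * e^(r*t)
Exponent: r*t = 0.1005 * 3 = 0.3015
e^(0.3015) = 1.351885
FV = $49,050.00 * 1.351885 = $66,309.96

$66,309.96


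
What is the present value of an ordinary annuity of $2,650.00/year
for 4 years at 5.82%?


Formula: PV = PMT * (1 - (1+r)^(-n)) / r
Discount factor: (1 + 0.0582)^(-4) = 0.797497
Bracket: 1 - 0.797497 = 0.202503
PV = $2,650.00 * 0.202503 / 0.0582 = $9,220.50

$9,220.50


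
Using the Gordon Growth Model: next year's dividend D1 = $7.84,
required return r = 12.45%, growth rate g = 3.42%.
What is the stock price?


Formula: P = D1 / (r - g)
Spread: r - g = 0.1245 - 0.0342 = 0.0903
Substituting: P = $7.84 / 0.0903
P = $86.82

$86.82


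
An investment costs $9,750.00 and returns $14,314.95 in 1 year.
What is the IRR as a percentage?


Formula: IRR = C1/C0 - 1
Substituting: IRR = $14,314.95 / $9,750.00 - 1
Ratio: 1.4682 - 1 = 0.4682
IRR = 46.82%

46.82%


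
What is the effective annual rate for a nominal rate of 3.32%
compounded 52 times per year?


Formula: EAR = (1 + r/m)^m - 1
Period rate: r/m = 0.0332 / 52 = 0.000638
Compounding: (1 + 0.000638)^52 = 1.033746
EAR = 1.033746 - 1 = 0.033746

0.033746


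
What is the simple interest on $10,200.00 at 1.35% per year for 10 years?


Formula: I = P * r * t
Substituting: I = $10,200.00 * 0.0135 * 10
Step: I = $10,200.00 * 0.135
I = $1,377.00

$1,377.00


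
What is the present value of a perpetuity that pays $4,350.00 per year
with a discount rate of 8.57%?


Formula: PV = C / r
Substituting: PV = $4,350.00 / 0.0857
PV = $50,758.46

$50,758.46


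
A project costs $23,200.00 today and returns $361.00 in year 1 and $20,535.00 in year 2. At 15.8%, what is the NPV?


Formula: NPV = C0 + C1/(1+r) + C2/(1+r)^2
Discount C1: $361.00 / (1 + 0.158) = $311.74
Discount C2: $20,535.00 / (1 + 0.158)^2 = $15,313.61
NPV = -$23,200.00 + $311.74 + $15,313.61 = -$7,574.65

-$7,574.65


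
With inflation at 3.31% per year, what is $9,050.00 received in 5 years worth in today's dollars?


Formula: Real value = nominal / (1 + inflation)^years
Price level: (1 + 0.0331)^5 = 1.176825
Real value = $9,050.00 / 1.176825 = $7,690.18

$7,690.18


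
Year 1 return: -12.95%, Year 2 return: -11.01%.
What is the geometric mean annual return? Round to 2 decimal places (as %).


Formula: Geometric mean = ((1+r1)*(1+r2))^(1/2) - 1
Product: (1 + -0.1295) * (1 + -0.1101) = 0.8705 * 0.8899 = 0.774658
Square root: 0.774658^0.5 = 0.880147
Geometric mean = 0.880147 - 1 = -0.119853
As percentage: -11.99%

-11.99%


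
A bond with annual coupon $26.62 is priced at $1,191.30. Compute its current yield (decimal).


Formula: Current yield = annual coupon / price
Substituting: CY = $26.62 / $1,191.30
CY = 0.022345

0.022345


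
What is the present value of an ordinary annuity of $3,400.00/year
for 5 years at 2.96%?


Formula: PV = PMT * (1 - (1+r)^(-n)) / r
Discount factor: (1 + 0.0296)^(-5) = 0.864286
Bracket: 1 - 0.864286 = 0.135714
PV = $3,400.00 * 0.135714 / 0.0296 = $15,588.80

$15,588.80


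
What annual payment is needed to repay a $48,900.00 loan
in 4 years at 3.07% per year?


Formula: PMT = PV * r / (1 - (1+r)^(-n))
Denominator: 1 - (1 + 0.0307)^(-4) = 0.113924
Numerator: $48,900.00 * 0.0307 = 1501.23
PMT = 1501.23 / 0.113924 = $13,177.45

$13,177.45


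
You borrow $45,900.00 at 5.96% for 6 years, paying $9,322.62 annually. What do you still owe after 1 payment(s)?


Formula: Balance = PV*(1+r)^k - PMT*((1+r)^k - 1)/r
Growth: (1 + 0.0596)^1 = 1.0596
Accumulated factor: ((1+r)^k - 1)/r = 1.0
Balance = $45,900.00 * 1.0596 - $9,322.62 * 1.0
Balance = $39,313.02

$39,313.02


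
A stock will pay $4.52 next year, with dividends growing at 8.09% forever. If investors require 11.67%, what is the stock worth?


Formula: P = D1 / (r - g)
Spread: r - g = 0.1167 - 0.0809 = 0.0358
Substituting: P = $4.52 / 0.0358
P = $126.26

$126.26


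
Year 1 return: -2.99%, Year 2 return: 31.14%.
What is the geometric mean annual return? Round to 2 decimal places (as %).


Formula: Geometric mean = ((1+r1)*(1+r2))^(1/2) - 1
Product: (1 + -0.0299) * (1 + 0.3114) = 0.9701 * 1.3114 = 1.272189
Square root: 1.272189^0.5 = 1.127914
Geometric mean = 1.127914 - 1 = 0.127914
As percentage: 12.79%

12.79%


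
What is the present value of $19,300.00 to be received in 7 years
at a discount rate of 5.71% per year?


Formula: PV = FV / (1 + r)^n
Substituting: PV = $19,300.00 / (1 + 0.0571)^7
Discount factor: (1.0571)^7 = 1.47507
PV = $19,300.00 / 1.47507 = $13,084.13

$13,084.13


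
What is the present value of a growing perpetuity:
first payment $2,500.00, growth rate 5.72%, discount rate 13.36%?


Formula: PV = C / (r - g)
Spread: r - g = 0.1336 - 0.0572 = 0.0764
Substituting: PV = $2,500.00 / 0.0764
PV = $32,722.51

$32,722.51


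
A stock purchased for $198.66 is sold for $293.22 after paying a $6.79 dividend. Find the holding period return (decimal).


Formula: HPR = (P1 - P0 + D) / P0
Gain: $293.22 - $198.66 + $6.79 = $101.35
HPR = $101.35 / $198.66 = 0.5102

0.5102


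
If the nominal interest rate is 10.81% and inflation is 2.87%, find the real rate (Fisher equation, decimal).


Formula: (1 + r_real) = (1 + r_nom) / (1 + inflation)
Substituting: (1 + r_real) = 1.1081 / 1.0287
(1 + r_real) = 1.077185
r_real = 1.077185 - 1 = 0.077185

0.077185


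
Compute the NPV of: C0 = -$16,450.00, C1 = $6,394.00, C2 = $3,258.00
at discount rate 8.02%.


Formula: NPV = C0 + C1/(1+r) + C2/(1+r)^2
Discount C1: $6,394.00 / (1 + 0.0802) = $5,919.27
Discount C2: $3,258.00 / (1 + 0.0802)^2 = $2,792.18
NPV = -$16,450.00 + $5,919.27 + $2,792.18 = -$7,738.55

-$7,738.55


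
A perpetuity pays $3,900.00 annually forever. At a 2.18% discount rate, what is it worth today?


Formula: PV = C / r
Substituting: PV = $3,900.00 / 0.0218
PV = $178,899.08

$178,899.08


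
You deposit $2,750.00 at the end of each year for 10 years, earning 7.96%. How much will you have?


Formula: FV = PMT * ((1+r)^n - 1) / r
Growth factor: (1 + 0.0796)^10 = 2.150942
Numerator: 2.150942 - 1 = 1.150942
FV = $2,750.00 * 1.150942 / 0.0796 = $39,762.45

$39,762.45


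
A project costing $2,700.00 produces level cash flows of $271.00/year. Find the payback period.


Formula: Payback = investment / annual cash flow
Substituting: Payback = $2,700.00 / $271.00
Payback = 9.9631 years

9.9631 years


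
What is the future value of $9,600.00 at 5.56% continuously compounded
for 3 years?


Formula: FV = P * e^(r*t)
Exponent: r*t = 0.0556 * 3 = 0.1668
e^(0.1668) = 1.181518
FV = $9,600.00 * 1.181518 = $11,342.57

$11,342.57


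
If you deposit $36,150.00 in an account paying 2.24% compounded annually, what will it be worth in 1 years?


Formula: FV = P * (1 + r)^n
Substituting: FV = $36,150.00 * (1 + 0.0224)^1
Growth factor: (1.0224)^1 = 1.0224
FV = $36,150.00 * 1.0224 = $36,959.76

$36,959.76


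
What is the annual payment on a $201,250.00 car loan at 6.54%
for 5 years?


Formula: PMT = PV * r / (1 - (1+r)^(-n))
Denominator: 1 - (1 + 0.0654)^(-5) = 0.271488
Numerator: $201,250.00 * 0.0654 = 13161.75
PMT = 13161.75 / 0.271488 = $48,479.99

$48,479.99


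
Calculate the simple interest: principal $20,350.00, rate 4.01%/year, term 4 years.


Formula: I = P * r * t
Substituting: I = $20,350.00 * 0.0401 * 4
Step: I = $20,350.00 * 0.1604
I = $3,264.14

$3,264.14


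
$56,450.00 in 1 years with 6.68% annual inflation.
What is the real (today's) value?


Formula: Real value = nominal / (1 + inflation)^years
Price level: (1 + 0.0668)^1 = 1.0668
Real value = $56,450.00 / 1.0668 = $52,915.26

$52,915.26


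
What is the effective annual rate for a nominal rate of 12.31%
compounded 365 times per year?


Formula: EAR = (1 + r/m)^m - 1
Period rate: r/m = 0.1231 / 365 = 0.000337
Compounding: (1 + 0.000337)^365 = 1.130974
EAR = 1.130974 - 1 = 0.130974

0.130974


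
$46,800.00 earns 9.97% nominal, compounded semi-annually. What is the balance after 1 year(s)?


Formula: FV = P * (1 + r/m)^(m*t)
Period rate: r/m = 0.0997 / 2 = 0.04985
Total periods: m*t = 2 * 1 = 2
Growth factor: (1 + 0.04985)^2 = 1.102185
FV = $46,800.00 * 1.102185 = $51,582.26

$51,582.26


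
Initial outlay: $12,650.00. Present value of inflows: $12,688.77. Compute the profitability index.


Formula: PI = PV(cash flows) / initial investment
Substituting: PI = $12,688.77 / $12,650.00
PI = 1.0031

1.0031


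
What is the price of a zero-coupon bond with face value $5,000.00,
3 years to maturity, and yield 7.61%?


Formula: Price = FV / (1 + r)^n
Substituting: Price = $5,000.00 / (1 + 0.0761)^3
Discount factor: (1.0761)^3 = 1.246114
Price = $5,000.00 / 1.246114 = $4,012.47

$4,012.47


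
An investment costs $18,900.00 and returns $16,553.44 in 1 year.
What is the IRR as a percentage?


Formula: IRR = C1/C0 - 1
Substituting: IRR = $16,553.44 / $18,900.00 - 1
Ratio: 0.875843 - 1 = -0.124157
IRR = -12.4157%

-12.4157%


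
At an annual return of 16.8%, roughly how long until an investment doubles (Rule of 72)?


Formula: Years ≈ 72 / r
Substituting: Years ≈ 72 / 16.8
Years ≈ 4.3

4.3 years


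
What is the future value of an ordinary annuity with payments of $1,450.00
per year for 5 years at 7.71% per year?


Formula: FV = PMT * ((1+r)^n - 1) / r
Growth factor: (1 + 0.0771)^5 = 1.449707
Numerator: 1.449707 - 1 = 0.449707
FV = $1,450.00 * 0.449707 / 0.0771 = $8,457.52

$8,457.52


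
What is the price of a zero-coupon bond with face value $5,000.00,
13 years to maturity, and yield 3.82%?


Formula: Price = FV / (1 + r)^n
Substituting: Price = $5,000.00 / (1 + 0.0382)^13
Discount factor: (1.0382)^13 = 1.627996
Price = $5,000.00 / 1.627996 = $3,071.26

$3,071.26


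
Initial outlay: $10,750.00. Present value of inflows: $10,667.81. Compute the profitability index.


Formula: PI = PV(cash flows) / initial investment
Substituting: PI = $10,667.81 / $10,750.00
PI = 0.9924

0.9924


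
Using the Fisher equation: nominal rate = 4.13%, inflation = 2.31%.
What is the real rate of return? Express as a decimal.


Formula: (1 + r_real) = (1 + r_nom) / (1 + inflation)
Substituting: (1 + r_real) = 1.0413 / 1.0231
(1 + r_real) = 1.017789
r_real = 1.017789 - 1 = 0.017789

0.017789


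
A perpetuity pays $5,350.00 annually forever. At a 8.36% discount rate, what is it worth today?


Formula: PV = C / r
Substituting: PV = $5,350.00 / 0.0836
PV = $63,995.22

$63,995.22


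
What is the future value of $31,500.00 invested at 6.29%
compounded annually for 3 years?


Formula: FV = P * (1 + r)^n
Substituting: FV = $31,500.00 * (1 + 0.0629)^3
Growth factor: (1.0629)^3 = 1.200818
FV = $31,500.00 * 1.200818 = $37,825.77

$37,825.77


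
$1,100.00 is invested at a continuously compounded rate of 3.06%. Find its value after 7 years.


Formula: FV = P * e^(r*t)
Exponent: r*t = 0.0306 * 7 = 0.2142
e^(0.2142) = 1.23887
FV = $1,100.00 * 1.23887 = $1,362.76

$1,362.76


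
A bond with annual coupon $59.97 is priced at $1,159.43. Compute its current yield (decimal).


Formula: Current yield = annual coupon / price
Substituting: CY = $59.97 / $1,159.43
CY = 0.051724

0.051724


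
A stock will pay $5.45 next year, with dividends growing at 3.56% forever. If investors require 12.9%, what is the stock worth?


Formula: P = D1 / (r - g)
Spread: r - g = 0.129 - 0.0356 = 0.0934
Substituting: P = $5.45 / 0.0934
P = $58.35

$58.35


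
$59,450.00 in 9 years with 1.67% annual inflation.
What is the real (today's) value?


Formula: Real value = nominal / (1 + inflation)^years
Price level: (1 + 0.0167)^9 = 1.160741
Real value = $59,450.00 / 1.160741 = $51,217.27

$51,217.27


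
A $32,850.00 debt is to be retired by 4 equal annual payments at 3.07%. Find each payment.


Formula: PMT = PV * r / (1 - (1+r)^(-n))
Denominator: 1 - (1 + 0.0307)^(-4) = 0.113924
Numerator: $32,850.00 * 0.0307 = 1008.495
PMT = 1008.495 / 0.113924 = $8,852.34

$8,852.34


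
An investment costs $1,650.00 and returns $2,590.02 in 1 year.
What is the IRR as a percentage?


Formula: IRR = C1/C0 - 1
Substituting: IRR = $2,590.02 / $1,650.00 - 1
Ratio: 1.569709 - 1 = 0.569709
IRR = 56.9709%

56.9709%


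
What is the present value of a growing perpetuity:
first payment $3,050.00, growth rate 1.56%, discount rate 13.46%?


Formula: PV = C / (r - g)
Spread: r - g = 0.1346 - 0.0156 = 0.119
Substituting: PV = $3,050.00 / 0.119
PV = $25,630.25

$25,630.25


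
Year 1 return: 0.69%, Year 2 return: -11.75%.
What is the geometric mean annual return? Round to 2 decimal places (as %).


Formula: Geometric mean = ((1+r1)*(1+r2))^(1/2) - 1
Product: (1 + 0.0069) * (1 + -0.1175) = 1.0069 * 0.8825 = 0.888589
Square root: 0.888589^0.5 = 0.94265
Geometric mean = 0.94265 - 1 = -0.05735
As percentage: -5.73%

-5.73%


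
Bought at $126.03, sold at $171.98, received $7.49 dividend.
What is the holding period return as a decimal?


Formula: HPR = (P1 - P0 + D) / P0
Gain: $171.98 - $126.03 + $7.49 = $53.44
HPR = $53.44 / $126.03 = 0.424

0.424


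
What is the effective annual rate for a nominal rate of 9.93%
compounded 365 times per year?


Formula: EAR = (1 + r/m)^m - 1
Period rate: r/m = 0.0993 / 365 = 0.000272
Compounding: (1 + 0.000272)^365 = 1.104383
EAR = 1.104383 - 1 = 0.104383

0.104383


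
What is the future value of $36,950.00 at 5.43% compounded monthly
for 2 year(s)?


Formula: FV = P * (1 + r/m)^(m*t)
Period rate: r/m = 0.0543 / 12 = 0.004525
Total periods: m*t = 12 * 2 = 24
Growth factor: (1 + 0.004525)^24 = 1.114443
FV = $36,950.00 * 1.114443 = $41,178.68

$41,178.68


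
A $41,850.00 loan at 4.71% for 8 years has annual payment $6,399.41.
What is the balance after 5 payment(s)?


Formula: Balance = PV*(1+r)^k - PMT*((1+r)^k - 1)/r
Growth: (1 + 0.0471)^5 = 1.258754
Accumulated factor: ((1+r)^k - 1)/r = 5.493711
Balance = $41,850.00 * 1.258754 - $6,399.41 * 5.493711
Balance = $17,522.33

$17,522.33


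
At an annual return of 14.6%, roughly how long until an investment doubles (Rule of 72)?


Formula: Years ≈ 72 / r
Substituting: Years ≈ 72 / 14.6
Years ≈ 4.9

4.9 years


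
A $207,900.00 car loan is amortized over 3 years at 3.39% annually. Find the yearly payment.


Formula: PMT = PV * r / (1 - (1+r)^(-n))
Denominator: 1 - (1 + 0.0339)^(-3) = 0.095175
Numerator: $207,900.00 * 0.0339 = 7047.81
PMT = 7047.81 / 0.095175 = $74,050.74

$74,050.74


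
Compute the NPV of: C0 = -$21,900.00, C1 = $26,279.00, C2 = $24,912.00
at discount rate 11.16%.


Formula: NPV = C0 + C1/(1+r) + C2/(1+r)^2
Discount C1: $26,279.00 / (1 + 0.1116) = $23,640.70
Discount C2: $24,912.00 / (1 + 0.1116)^2 = $20,160.97
NPV = -$21,900.00 + $23,640.70 + $20,160.97 = $21,901.67

$21,901.67


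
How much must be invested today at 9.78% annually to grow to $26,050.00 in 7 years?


Formula: PV = FV / (1 + r)^n
Substituting: PV = $26,050.00 / (1 + 0.0978)^7
Discount factor: (1.0978)^7 = 1.921598
PV = $26,050.00 / 1.921598 = $13,556.42

$13,556.42


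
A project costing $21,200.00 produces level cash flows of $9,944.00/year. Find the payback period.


Formula: Payback = investment / annual cash flow
Substituting: Payback = $21,200.00 / $9,944.00
Payback = 2.1319 years

2.1319 years


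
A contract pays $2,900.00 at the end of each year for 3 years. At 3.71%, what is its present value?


Formula: PV = PMT * (1 - (1+r)^(-n)) / r
Discount factor: (1 + 0.0371)^(-3) = 0.896475
Bracket: 1 - 0.896475 = 0.103525
PV = $2,900.00 * 0.103525 / 0.0371 = $8,092.26

$8,092.26


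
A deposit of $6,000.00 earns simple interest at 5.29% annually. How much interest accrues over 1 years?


Formula: I = P * r * t
Substituting: I = $6,000.00 * 0.0529 * 1
Step: I = $6,000.00 * 0.0529
I = $317.40

$317.40


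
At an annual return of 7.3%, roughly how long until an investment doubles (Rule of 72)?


Formula: Years ≈ 72 / r
Substituting: Years ≈ 72 / 7.3
Years ≈ 9.9

9.9 years


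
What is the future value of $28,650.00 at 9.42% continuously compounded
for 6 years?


Formula: FV = P * e^(r*t)
Exponent: r*t = 0.0942 * 6 = 0.5652
e^(0.5652) = 1.7598
FV = $28,650.00 * 1.7598 = $50,418.26

$50,418.26


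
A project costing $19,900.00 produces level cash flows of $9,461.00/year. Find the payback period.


Formula: Payback = investment / annual cash flow
Substituting: Payback = $19,900.00 / $9,461.00
Payback = 2.1034 years

2.1034 years


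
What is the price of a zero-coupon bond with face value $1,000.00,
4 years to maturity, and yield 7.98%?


Formula: Price = FV / (1 + r)^n
Substituting: Price = $1,000.00 / (1 + 0.0798)^4
Discount factor: (1.0798)^4 = 1.359481
Price = $1,000.00 / 1.359481 = $735.57

$735.57


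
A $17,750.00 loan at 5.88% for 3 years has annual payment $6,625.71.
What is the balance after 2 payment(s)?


Formula: Balance = PV*(1+r)^k - PMT*((1+r)^k - 1)/r
Growth: (1 + 0.0588)^2 = 1.121057
Accumulated factor: ((1+r)^k - 1)/r = 2.0588
Balance = $17,750.00 * 1.121057 - $6,625.71 * 2.0588
Balance = $6,257.76

$6,257.76


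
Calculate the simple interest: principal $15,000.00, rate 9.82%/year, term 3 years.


Formula: I = P * r * t
Substituting: I = $15,000.00 * 0.0982 * 3
Step: I = $15,000.00 * 0.2946
I = $4,419.00

$4,419.00


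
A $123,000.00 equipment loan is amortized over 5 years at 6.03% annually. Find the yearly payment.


Formula: PMT = PV * r / (1 - (1+r)^(-n))
Denominator: 1 - (1 + 0.0603)^(-5) = 0.253798
Numerator: $123,000.00 * 0.0603 = 7416.9
PMT = 7416.9 / 0.253798 = $29,223.59

$29,223.59


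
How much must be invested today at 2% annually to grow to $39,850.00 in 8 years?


Formula: PV = FV / (1 + r)^n
Substituting: PV = $39,850.00 / (1 + 0.02)^8
Discount factor: (1.02)^8 = 1.171659
PV = $39,850.00 / 1.171659 = $34,011.59

$34,011.59


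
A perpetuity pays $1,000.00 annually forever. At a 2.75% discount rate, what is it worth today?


Formula: PV = C / r
Substituting: PV = $1,000.00 / 0.0275
PV = $36,363.64

$36,363.64


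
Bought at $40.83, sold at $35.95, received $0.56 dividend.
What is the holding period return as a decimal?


Formula: HPR = (P1 - P0 + D) / P0
Gain: $35.95 - $40.83 + $0.56 = -$4.32
HPR = -$4.32 / $40.83 = -0.1058

-0.1058


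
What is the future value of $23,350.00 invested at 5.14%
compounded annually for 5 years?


Formula: FV = P * (1 + r)^n
Substituting: FV = $23,350.00 * (1 + 0.0514)^5
Growth factor: (1.0514)^5 = 1.284813
FV = $23,350.00 * 1.284813 = $30,000.38

$30,000.38


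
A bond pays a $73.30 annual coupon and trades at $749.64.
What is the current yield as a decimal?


Formula: Current yield = annual coupon / price
Substituting: CY = $73.30 / $749.64
CY = 0.09778

0.09778


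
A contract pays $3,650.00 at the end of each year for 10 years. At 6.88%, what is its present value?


Formula: PV = PMT * (1 - (1+r)^(-n)) / r
Discount factor: (1 + 0.0688)^(-10) = 0.514086
Bracket: 1 - 0.514086 = 0.485914
PV = $3,650.00 * 0.485914 / 0.0688 = $25,778.88

$25,778.88


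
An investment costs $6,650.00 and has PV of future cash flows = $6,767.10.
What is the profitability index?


Formula: PI = PV(cash flows) / initial investment
Substituting: PI = $6,767.10 / $6,650.00
PI = 1.0176

1.0176


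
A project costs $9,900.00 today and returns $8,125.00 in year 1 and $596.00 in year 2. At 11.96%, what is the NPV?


Formula: NPV = C0 + C1/(1+r) + C2/(1+r)^2
Discount C1: $8,125.00 / (1 + 0.1196) = $7,257.06
Discount C2: $596.00 / (1 + 0.1196)^2 = $475.47
NPV = -$9,900.00 + $7,257.06 + $475.47 = -$2,167.48

-$2,167.48


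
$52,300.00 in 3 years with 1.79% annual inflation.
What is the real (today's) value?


Formula: Real value = nominal / (1 + inflation)^years
Price level: (1 + 0.0179)^3 = 1.054667
Real value = $52,300.00 / 1.054667 = $49,589.11

$49,589.11


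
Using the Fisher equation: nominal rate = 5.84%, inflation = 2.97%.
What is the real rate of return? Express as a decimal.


Formula: (1 + r_real) = (1 + r_nom) / (1 + inflation)
Substituting: (1 + r_real) = 1.0584 / 1.0297
(1 + r_real) = 1.027872
r_real = 1.027872 - 1 = 0.027872

0.027872


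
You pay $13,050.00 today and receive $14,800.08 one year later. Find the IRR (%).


Formula: IRR = C1/C0 - 1
Substituting: IRR = $14,800.08 / $13,050.00 - 1
Ratio: 1.134106 - 1 = 0.134106
IRR = 13.4106%

13.4106%


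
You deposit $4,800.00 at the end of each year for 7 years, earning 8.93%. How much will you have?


Formula: FV = PMT * ((1+r)^n - 1) / r
Growth factor: (1 + 0.0893)^7 = 1.819837
Numerator: 1.819837 - 1 = 0.819837
FV = $4,800.00 * 0.819837 / 0.0893 = $44,067.39

$44,067.39


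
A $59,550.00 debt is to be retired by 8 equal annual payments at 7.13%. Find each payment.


Formula: PMT = PV * r / (1 - (1+r)^(-n))
Denominator: 1 - (1 + 0.0713)^(-8) = 0.423617
Numerator: $59,550.00 * 0.0713 = 4245.915
PMT = 4245.915 / 0.423617 = $10,023.00

$10,023.00


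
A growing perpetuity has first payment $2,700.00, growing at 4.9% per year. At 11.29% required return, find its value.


Formula: PV = C / (r - g)
Spread: r - g = 0.1129 - 0.049 = 0.0639
Substituting: PV = $2,700.00 / 0.0639
PV = $42,253.52

$42,253.52


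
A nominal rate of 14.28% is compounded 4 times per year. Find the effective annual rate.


Formula: EAR = (1 + r/m)^m - 1
Period rate: r/m = 0.1428 / 4 = 0.0357
Compounding: (1 + 0.0357)^4 = 1.150631
EAR = 1.150631 - 1 = 0.150631

0.150631


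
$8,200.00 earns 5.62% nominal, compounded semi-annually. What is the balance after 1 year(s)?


Formula: FV = P * (1 + r/m)^(m*t)
Period rate: r/m = 0.0562 / 2 = 0.0281
Total periods: m*t = 2 * 1 = 2
Growth factor: (1 + 0.0281)^2 = 1.05699
FV = $8,200.00 * 1.05699 = $8,667.31

$8,667.31


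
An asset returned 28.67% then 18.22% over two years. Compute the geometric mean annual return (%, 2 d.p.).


Formula: Geometric mean = ((1+r1)*(1+r2))^(1/2) - 1
Product: (1 + 0.2867) * (1 + 0.1822) = 1.2867 * 1.1822 = 1.521137
Square root: 1.521137^0.5 = 1.233344
Geometric mean = 1.233344 - 1 = 0.233344
As percentage: 23.33%

23.33%


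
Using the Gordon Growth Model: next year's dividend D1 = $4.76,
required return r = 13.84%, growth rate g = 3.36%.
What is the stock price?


Formula: P = D1 / (r - g)
Spread: r - g = 0.1384 - 0.0336 = 0.1048
Substituting: P = $4.76 / 0.1048
P = $45.42

$45.42


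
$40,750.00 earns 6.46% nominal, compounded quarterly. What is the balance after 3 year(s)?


Formula: FV = P * (1 + r/m)^(m*t)
Period rate: r/m = 0.0646 / 4 = 0.01615
Total periods: m*t = 4 * 3 = 12
Growth factor: (1 + 0.01615)^12 = 1.211976
FV = $40,750.00 * 1.211976 = $49,388.00

$49,388.00


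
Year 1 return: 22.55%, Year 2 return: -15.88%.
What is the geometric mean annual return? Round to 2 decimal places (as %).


Formula: Geometric mean = ((1+r1)*(1+r2))^(1/2) - 1
Product: (1 + 0.2255) * (1 + -0.1588) = 1.2255 * 0.8412 = 1.030891
Square root: 1.030891^0.5 = 1.015328
Geometric mean = 1.015328 - 1 = 0.015328
As percentage: 1.53%

1.53%
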